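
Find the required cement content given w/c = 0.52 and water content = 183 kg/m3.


Cement = water / (w/c)
= 183 / 0.52
= 351.9 kg/m3

351.9


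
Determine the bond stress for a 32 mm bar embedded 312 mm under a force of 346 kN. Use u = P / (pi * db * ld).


u = P / (pi * db * ld)
= 346 * 1000 / (pi * 32 * 312)
= 11.031 MPa

11.031


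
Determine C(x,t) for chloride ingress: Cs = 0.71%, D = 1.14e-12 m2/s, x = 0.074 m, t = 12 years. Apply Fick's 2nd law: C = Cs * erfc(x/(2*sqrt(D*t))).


t_seconds = 12 * 365.25 * 24 * 3600 = 378691200.0 s
arg = 0.074 / (2 * sqrt(1.14e-12 * 378691200.0))
= 1.7808
erfc(1.7808) = 0.0118
C = 0.71 * 0.0118 = 0.0084%

0.0084


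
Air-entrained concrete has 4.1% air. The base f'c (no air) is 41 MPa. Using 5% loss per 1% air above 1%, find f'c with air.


Strength loss = (4.1 - 1) * 5 = 15.5%
f'c = 41 * (1 - 15.5/100)
= 34.64 MPa

34.64


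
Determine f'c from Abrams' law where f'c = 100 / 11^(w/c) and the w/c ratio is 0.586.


f'c = 100 / 11^0.586
= 100 / 4.076
= 24.53 MPa

24.53


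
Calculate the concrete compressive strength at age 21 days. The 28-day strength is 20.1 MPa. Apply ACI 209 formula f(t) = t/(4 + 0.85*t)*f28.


f(21) = 21 / (4 + 0.85 * 21) * 20.1
= 21 / 21.85 * 20.1
= 19.32 MPa

19.32


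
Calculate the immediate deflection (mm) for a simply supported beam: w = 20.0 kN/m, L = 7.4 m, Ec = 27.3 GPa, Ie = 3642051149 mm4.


Convert: L = 7.4 m = 7400 mm, Ec = 27.3 GPa = 27300 MPa
delta = 5 * 20.0 * 7400^4 / (384 * 27300 * 3642051149)
= 7.85 mm

7.85


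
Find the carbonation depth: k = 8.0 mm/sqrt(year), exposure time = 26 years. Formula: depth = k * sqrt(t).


depth = k * sqrt(t)
= 8.0 * sqrt(26)
= 40.79 mm

40.79


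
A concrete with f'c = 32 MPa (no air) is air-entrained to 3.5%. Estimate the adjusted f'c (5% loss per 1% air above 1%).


Strength loss = (3.5 - 1) * 5 = 12.5%
f'c = 32 * (1 - 12.5/100)
= 28.0 MPa

28.0


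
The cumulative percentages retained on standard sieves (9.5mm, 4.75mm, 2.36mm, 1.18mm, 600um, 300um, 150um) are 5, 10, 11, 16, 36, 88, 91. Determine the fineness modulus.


FM = sum(cumulative % retained) / 100
= 257 / 100
= 2.57

2.57


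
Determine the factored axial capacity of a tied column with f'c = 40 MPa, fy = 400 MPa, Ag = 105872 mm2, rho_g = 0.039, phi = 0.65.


Ast = rho * Ag = 0.039 * 105872 = 4129.008 mm2
phi*Pn = 0.65 * 0.80 * (0.85 * 40 * (105872 - 4129.008) + 400 * 4129.008) / 1000
= 2657.65 kN

2657.65


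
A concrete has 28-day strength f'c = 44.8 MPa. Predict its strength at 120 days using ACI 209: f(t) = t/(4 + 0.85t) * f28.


f(120) = 120 / (4 + 0.85 * 120) * 44.8
= 120 / 106.0 * 44.8
= 50.72 MPa

50.72


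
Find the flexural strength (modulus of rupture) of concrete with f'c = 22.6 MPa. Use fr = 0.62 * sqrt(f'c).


fr = 0.62 * sqrt(22.6)
= 2.947 MPa

2.947


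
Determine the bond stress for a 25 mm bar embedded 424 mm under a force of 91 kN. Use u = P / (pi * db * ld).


u = P / (pi * db * ld)
= 91 * 1000 / (pi * 25 * 424)
= 2.733 MPa

2.733


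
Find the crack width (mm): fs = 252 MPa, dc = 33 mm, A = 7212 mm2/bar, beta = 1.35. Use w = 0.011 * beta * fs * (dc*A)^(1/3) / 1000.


w = 0.011 * beta * fs * (dc * A)^(1/3) / 1000
= 0.011 * 1.35 * 252 * (33 * 7212)^(1/3) / 1000
= 0.232 mm

0.232


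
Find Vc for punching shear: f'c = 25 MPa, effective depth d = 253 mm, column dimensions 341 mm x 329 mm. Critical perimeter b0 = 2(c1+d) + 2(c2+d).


b0 = 2*(341 + 253) + 2*(329 + 253) = 2352 mm
Vc = 0.33 * sqrt(25) * 2352 * 253 / 1000
= 981.84 kN

981.84


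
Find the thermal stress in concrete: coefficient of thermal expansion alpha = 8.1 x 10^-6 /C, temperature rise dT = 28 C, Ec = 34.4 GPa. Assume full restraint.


sigma = alpha * dT * Ec
= 8.1e-6 * 28 * 34.4 * 1000
= 7.802 MPa

7.802


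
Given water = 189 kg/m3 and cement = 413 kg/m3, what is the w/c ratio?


w/c = water / cement
w/c = 189 / 413 = 0.458

0.458


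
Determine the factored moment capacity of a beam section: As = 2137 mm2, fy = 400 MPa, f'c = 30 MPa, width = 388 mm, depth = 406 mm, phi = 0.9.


a = As * fy / (0.85 * f'c * b)
= 2137 * 400 / (0.85 * 30 * 388)
= 86.3958 mm
Mn = As * fy * (d - a/2) / 10^6
= 310.1232 kN-m
phi*Mn = 0.9 * 310.1232 = 279.11 kN-m

279.11


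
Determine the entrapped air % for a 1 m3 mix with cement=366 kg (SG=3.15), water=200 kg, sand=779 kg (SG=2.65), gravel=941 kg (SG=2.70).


Vol cement = 366 / (3.15 * 1000) = 0.11619 m3
Vol water = 200 / 1000 = 0.2 m3
Vol sand = 779 / (2.65 * 1000) = 0.293962 m3
Vol gravel = 941 / (2.70 * 1000) = 0.348519 m3
Total solid + water volume = 0.958671 m3
Air = (1 - 0.958671) * 100 = 4.13%

4.13


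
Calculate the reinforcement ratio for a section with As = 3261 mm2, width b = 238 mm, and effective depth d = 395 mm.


rho = As / (b * d)
= 3261 / (238 * 395)
= 0.0347

0.0347


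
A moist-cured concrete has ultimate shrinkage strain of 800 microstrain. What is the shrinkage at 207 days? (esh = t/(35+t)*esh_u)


esh(207) = 207 / (35 + 207) * 800
= 207 / 242 * 800
= 684.3 microstrain

684.3


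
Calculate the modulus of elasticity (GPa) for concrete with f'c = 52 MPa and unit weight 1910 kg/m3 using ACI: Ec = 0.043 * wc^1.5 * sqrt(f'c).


Ec = 0.043 * 1910^1.5 * sqrt(52) / 1000
= 25.88 GPa

25.88


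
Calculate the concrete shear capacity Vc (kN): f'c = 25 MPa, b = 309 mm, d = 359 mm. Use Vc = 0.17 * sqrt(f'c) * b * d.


Vc = 0.17 * sqrt(25) * 309 * 359 / 1000
= 94.29 kN

94.29


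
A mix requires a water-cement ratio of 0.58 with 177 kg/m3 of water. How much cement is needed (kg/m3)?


Cement = water / (w/c)
= 177 / 0.58
= 305.2 kg/m3

305.2


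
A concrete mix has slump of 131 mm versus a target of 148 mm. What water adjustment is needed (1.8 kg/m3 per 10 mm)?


Difference = 148 - 131 = 17 mm
Water adjustment = 17 * 1.8 / 10 = 3.1 kg/m3

3.1


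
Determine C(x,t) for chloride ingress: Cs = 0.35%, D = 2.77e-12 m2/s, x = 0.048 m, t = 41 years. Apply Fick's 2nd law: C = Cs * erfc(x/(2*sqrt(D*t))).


t_seconds = 41 * 365.25 * 24 * 3600 = 1293861600.0 s
arg = 0.048 / (2 * sqrt(2.77e-12 * 1293861600.0))
= 0.4009
erfc(0.4009) = 0.5708
C = 0.35 * 0.5708 = 0.1998%

0.1998


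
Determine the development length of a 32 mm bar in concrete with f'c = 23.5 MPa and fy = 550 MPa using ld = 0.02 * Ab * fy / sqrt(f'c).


Ab = pi * 32^2 / 4 = 804.248 mm2
ld = 0.02 * 804.248 * 550 / sqrt(23.5)
= 1824.9 mm

1824.9


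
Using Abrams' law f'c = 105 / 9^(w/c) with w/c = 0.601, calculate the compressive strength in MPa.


f'c = 105 / 9^0.601
= 105 / 3.745
= 28.03 MPa

28.03


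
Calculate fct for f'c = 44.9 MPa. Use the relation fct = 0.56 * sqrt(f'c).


fct = 0.56 * sqrt(44.9)
= 0.56 * 6.701
= 3.752 MPa

3.752


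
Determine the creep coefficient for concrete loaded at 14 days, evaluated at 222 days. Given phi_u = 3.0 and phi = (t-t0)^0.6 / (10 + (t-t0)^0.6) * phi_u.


dt = 222 - 14 = 208
phi = 208^0.6 / (10 + 208^0.6) * 3.0
= 2.133

2.133


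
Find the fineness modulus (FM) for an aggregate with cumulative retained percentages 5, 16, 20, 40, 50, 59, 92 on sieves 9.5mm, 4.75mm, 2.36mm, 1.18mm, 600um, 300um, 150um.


FM = sum(cumulative % retained) / 100
= 282 / 100
= 2.82

2.82


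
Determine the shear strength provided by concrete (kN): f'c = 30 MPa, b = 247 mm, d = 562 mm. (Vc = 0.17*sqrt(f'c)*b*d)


Vc = 0.17 * sqrt(30) * 247 * 562 / 1000
= 129.25 kN

129.25


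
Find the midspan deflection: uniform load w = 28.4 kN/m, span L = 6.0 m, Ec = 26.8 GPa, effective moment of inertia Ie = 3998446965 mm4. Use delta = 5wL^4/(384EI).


Convert: L = 6.0 m = 6000 mm, Ec = 26.8 GPa = 26800 MPa
delta = 5 * 28.4 * 6000^4 / (384 * 26800 * 3998446965)
= 4.47 mm

4.47


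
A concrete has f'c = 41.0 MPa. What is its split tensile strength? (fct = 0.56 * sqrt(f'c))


fct = 0.56 * sqrt(41.0)
= 0.56 * 6.403
= 3.586 MPa

3.586


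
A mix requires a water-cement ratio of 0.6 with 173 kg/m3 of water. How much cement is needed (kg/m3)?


Cement = water / (w/c)
= 173 / 0.6
= 288.3 kg/m3

288.3


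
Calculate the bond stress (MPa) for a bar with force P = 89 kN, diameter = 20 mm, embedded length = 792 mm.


u = P / (pi * db * ld)
= 89 * 1000 / (pi * 20 * 792)
= 1.788 MPa

1.788


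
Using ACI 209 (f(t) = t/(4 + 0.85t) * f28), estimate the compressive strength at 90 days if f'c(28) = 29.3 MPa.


f(90) = 90 / (4 + 0.85 * 90) * 29.3
= 90 / 80.5 * 29.3
= 32.76 MPa

32.76


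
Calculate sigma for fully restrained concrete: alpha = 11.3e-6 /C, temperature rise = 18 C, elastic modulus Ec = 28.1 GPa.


sigma = alpha * dT * Ec
= 11.3e-6 * 18 * 28.1 * 1000
= 5.716 MPa

5.716


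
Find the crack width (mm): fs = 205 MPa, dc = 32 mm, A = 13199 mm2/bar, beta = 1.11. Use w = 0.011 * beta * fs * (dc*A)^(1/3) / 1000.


w = 0.011 * beta * fs * (dc * A)^(1/3) / 1000
= 0.011 * 1.11 * 205 * (32 * 13199)^(1/3) / 1000
= 0.188 mm

0.188


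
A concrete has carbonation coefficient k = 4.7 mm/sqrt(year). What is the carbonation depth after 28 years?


depth = k * sqrt(t)
= 4.7 * sqrt(28)
= 24.87 mm

24.87


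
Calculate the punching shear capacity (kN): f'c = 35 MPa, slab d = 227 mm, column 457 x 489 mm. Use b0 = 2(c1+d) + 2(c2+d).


b0 = 2*(457 + 227) + 2*(489 + 227) = 2800 mm
Vc = 0.33 * sqrt(35) * 2800 * 227 / 1000
= 1240.89 kN

1240.89


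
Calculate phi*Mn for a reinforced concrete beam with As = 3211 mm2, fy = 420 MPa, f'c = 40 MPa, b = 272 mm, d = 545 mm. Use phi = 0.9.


a = As * fy / (0.85 * f'c * b)
= 3211 * 420 / (0.85 * 40 * 272)
= 145.8283 mm
Mn = As * fy * (d - a/2) / 10^6
= 636.6644 kN-m
phi*Mn = 0.9 * 636.6644 = 573.0 kN-m

573.0


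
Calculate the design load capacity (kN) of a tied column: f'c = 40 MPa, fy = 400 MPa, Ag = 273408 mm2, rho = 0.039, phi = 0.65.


Ast = rho * Ag = 0.039 * 273408 = 10662.912 mm2
phi*Pn = 0.65 * 0.80 * (0.85 * 40 * (273408 - 10662.912) + 400 * 10662.912) / 1000
= 6863.22 kN

6863.22


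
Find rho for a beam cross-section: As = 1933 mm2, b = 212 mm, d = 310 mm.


rho = As / (b * d)
= 1933 / (212 * 310)
= 0.0294

0.0294


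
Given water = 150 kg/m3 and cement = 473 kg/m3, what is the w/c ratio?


w/c = water / cement
w/c = 150 / 473 = 0.317

0.317


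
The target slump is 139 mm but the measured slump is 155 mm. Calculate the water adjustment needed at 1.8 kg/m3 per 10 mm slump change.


Difference = 139 - 155 = -16 mm
Water adjustment = -16 * 1.8 / 10 = -2.9 kg/m3

-2.9


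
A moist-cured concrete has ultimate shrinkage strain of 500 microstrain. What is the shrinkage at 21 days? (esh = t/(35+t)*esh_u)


esh(21) = 21 / (35 + 21) * 500
= 21 / 56 * 500
= 187.5 microstrain

187.5


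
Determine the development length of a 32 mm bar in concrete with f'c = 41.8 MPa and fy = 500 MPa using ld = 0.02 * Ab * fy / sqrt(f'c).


Ab = pi * 32^2 / 4 = 804.248 mm2
ld = 0.02 * 804.248 * 500 / sqrt(41.8)
= 1243.9 mm

1243.9


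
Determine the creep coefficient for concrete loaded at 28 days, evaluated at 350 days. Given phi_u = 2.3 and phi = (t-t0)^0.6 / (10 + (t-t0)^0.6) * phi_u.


dt = 350 - 28 = 322
phi = 322^0.6 / (10 + 322^0.6) * 2.3
= 1.752

1.752


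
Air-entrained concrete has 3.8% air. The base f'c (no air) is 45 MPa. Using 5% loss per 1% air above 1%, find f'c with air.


Strength loss = (3.8 - 1) * 5 = 14.0%
f'c = 45 * (1 - 14.0/100)
= 38.7 MPa

38.7


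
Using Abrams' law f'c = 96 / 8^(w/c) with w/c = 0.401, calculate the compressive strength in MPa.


f'c = 96 / 8^0.401
= 96 / 2.302
= 41.7 MPa

41.7


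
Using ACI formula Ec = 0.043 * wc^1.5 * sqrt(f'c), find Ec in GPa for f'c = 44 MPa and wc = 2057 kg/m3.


Ec = 0.043 * 2057^1.5 * sqrt(44) / 1000
= 26.61 GPa

26.61


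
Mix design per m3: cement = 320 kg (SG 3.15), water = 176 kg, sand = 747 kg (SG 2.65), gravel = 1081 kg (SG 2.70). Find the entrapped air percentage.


Vol cement = 320 / (3.15 * 1000) = 0.101587 m3
Vol water = 176 / 1000 = 0.176 m3
Vol sand = 747 / (2.65 * 1000) = 0.281887 m3
Vol gravel = 1081 / (2.70 * 1000) = 0.40037 m3
Total solid + water volume = 0.959844 m3
Air = (1 - 0.959844) * 100 = 4.02%

4.02


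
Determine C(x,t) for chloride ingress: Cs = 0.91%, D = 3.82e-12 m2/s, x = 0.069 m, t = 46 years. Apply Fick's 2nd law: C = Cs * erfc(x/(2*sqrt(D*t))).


t_seconds = 46 * 365.25 * 24 * 3600 = 1451649600.0 s
arg = 0.069 / (2 * sqrt(3.82e-12 * 1451649600.0))
= 0.4633
erfc(0.4633) = 0.5123
C = 0.91 * 0.5123 = 0.4662%

0.4662


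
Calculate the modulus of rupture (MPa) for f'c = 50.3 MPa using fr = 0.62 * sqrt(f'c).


fr = 0.62 * sqrt(50.3)
= 4.397 MPa

4.397


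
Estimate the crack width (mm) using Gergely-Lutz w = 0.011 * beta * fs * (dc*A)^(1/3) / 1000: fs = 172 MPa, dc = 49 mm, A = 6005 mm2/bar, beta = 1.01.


w = 0.011 * beta * fs * (dc * A)^(1/3) / 1000
= 0.011 * 1.01 * 172 * (49 * 6005)^(1/3) / 1000
= 0.127 mm

0.127


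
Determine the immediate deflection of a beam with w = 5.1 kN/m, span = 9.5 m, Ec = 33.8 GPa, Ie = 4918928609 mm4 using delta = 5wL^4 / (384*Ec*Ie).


Convert: L = 9.5 m = 9500 mm, Ec = 33.8 GPa = 33800 MPa
delta = 5 * 5.1 * 9500^4 / (384 * 33800 * 4918928609)
= 3.25 mm

3.25


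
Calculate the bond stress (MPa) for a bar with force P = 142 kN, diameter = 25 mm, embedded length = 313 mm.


u = P / (pi * db * ld)
= 142 * 1000 / (pi * 25 * 313)
= 5.776 MPa

5.776


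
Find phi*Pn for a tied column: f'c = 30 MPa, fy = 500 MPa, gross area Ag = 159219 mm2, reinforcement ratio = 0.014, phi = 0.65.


Ast = rho * Ag = 0.014 * 159219 = 2229.066 mm2
phi*Pn = 0.65 * 0.80 * (0.85 * 30 * (159219 - 2229.066) + 500 * 2229.066) / 1000
= 2661.24 kN

2661.24


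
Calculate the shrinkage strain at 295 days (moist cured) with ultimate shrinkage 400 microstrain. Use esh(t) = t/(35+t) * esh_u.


esh(295) = 295 / (35 + 295) * 400
= 295 / 330 * 400
= 357.6 microstrain

357.6


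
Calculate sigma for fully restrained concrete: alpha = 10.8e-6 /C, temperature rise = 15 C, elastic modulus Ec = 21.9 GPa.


sigma = alpha * dT * Ec
= 10.8e-6 * 15 * 21.9 * 1000
= 3.548 MPa

3.548


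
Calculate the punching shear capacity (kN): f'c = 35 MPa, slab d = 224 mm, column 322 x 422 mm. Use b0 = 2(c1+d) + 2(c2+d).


b0 = 2*(322 + 224) + 2*(422 + 224) = 2384 mm
Vc = 0.33 * sqrt(35) * 2384 * 224 / 1000
= 1042.56 kN

1042.56


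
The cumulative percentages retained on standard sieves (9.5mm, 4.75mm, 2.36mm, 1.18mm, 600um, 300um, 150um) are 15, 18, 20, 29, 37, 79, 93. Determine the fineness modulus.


FM = sum(cumulative % retained) / 100
= 291 / 100
= 2.91

2.91


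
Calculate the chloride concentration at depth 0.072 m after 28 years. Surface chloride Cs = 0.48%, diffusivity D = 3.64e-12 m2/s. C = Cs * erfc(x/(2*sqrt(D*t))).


t_seconds = 28 * 365.25 * 24 * 3600 = 883612800.0 s
arg = 0.072 / (2 * sqrt(3.64e-12 * 883612800.0))
= 0.6348
erfc(0.6348) = 0.3693
C = 0.48 * 0.3693 = 0.1773%

0.1773


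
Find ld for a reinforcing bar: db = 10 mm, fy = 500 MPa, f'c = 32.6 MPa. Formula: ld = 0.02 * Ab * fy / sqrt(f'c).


Ab = pi * 10^2 / 4 = 78.54 mm2
ld = 0.02 * 78.54 * 500 / sqrt(32.6)
= 137.6 mm

137.6


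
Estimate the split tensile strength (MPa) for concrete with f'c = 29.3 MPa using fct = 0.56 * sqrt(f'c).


fct = 0.56 * sqrt(29.3)
= 0.56 * 5.413
= 3.031 MPa

3.031


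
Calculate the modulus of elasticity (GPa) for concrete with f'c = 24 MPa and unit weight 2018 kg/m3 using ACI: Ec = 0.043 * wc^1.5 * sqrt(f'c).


Ec = 0.043 * 2018^1.5 * sqrt(24) / 1000
= 19.1 GPa

19.1


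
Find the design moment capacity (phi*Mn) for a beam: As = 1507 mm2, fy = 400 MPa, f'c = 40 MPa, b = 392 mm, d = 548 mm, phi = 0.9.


a = As * fy / (0.85 * f'c * b)
= 1507 * 400 / (0.85 * 40 * 392)
= 45.2281 mm
Mn = As * fy * (d - a/2) / 10^6
= 316.7027 kN-m
phi*Mn = 0.9 * 316.7027 = 285.03 kN-m

285.03


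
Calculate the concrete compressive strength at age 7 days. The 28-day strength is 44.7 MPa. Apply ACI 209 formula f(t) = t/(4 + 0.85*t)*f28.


f(7) = 7 / (4 + 0.85 * 7) * 44.7
= 7 / 9.95 * 44.7
= 31.45 MPa

31.45


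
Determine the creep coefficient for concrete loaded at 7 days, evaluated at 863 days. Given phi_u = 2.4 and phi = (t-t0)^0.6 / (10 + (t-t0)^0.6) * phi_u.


dt = 863 - 7 = 856
phi = 856^0.6 / (10 + 856^0.6) * 2.4
= 2.044

2.044


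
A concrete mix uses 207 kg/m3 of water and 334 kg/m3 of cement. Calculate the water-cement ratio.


w/c = water / cement
w/c = 207 / 334 = 0.62

0.62


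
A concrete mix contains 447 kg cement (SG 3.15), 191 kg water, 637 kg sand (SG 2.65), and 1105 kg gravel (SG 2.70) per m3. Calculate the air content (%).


Vol cement = 447 / (3.15 * 1000) = 0.141905 m3
Vol water = 191 / 1000 = 0.191 m3
Vol sand = 637 / (2.65 * 1000) = 0.240377 m3
Vol gravel = 1105 / (2.70 * 1000) = 0.409259 m3
Total solid + water volume = 0.982541 m3
Air = (1 - 0.982541) * 100 = 1.75%

1.75


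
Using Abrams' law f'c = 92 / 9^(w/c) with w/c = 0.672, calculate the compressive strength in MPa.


f'c = 92 / 9^0.672
= 92 / 4.378
= 21.02 MPa

21.02


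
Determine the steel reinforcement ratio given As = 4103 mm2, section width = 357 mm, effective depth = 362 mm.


rho = As / (b * d)
= 4103 / (357 * 362)
= 0.0317

0.0317


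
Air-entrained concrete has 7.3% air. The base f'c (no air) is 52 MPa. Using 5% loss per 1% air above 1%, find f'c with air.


Strength loss = (7.3 - 1) * 5 = 31.5%
f'c = 52 * (1 - 31.5/100)
= 35.62 MPa

35.62


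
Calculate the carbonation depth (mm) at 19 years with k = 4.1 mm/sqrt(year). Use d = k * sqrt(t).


depth = k * sqrt(t)
= 4.1 * sqrt(19)
= 17.87 mm

17.87


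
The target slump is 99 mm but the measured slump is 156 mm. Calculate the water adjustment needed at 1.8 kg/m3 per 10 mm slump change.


Difference = 99 - 156 = -57 mm
Water adjustment = -57 * 1.8 / 10 = -10.3 kg/m3

-10.3


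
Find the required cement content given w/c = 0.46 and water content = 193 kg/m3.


Cement = water / (w/c)
= 193 / 0.46
= 419.6 kg/m3

419.6


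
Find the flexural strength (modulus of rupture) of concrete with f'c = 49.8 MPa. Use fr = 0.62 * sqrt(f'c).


fr = 0.62 * sqrt(49.8)
= 4.375 MPa

4.375


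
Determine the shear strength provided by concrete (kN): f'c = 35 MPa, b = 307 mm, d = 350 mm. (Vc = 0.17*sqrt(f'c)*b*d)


Vc = 0.17 * sqrt(35) * 307 * 350 / 1000
= 108.07 kN

108.07


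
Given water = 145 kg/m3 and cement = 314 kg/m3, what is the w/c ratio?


w/c = water / cement
w/c = 145 / 314 = 0.462

0.462


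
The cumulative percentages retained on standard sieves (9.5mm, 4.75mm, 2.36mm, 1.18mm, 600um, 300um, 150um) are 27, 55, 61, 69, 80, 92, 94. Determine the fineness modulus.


FM = sum(cumulative % retained) / 100
= 478 / 100
= 4.78

4.78


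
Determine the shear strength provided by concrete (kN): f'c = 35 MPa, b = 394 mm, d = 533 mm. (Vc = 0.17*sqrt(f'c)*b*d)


Vc = 0.17 * sqrt(35) * 394 * 533 / 1000
= 211.21 kN

211.21


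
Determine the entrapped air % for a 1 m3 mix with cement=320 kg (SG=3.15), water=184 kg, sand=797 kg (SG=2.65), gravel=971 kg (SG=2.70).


Vol cement = 320 / (3.15 * 1000) = 0.101587 m3
Vol water = 184 / 1000 = 0.184 m3
Vol sand = 797 / (2.65 * 1000) = 0.300755 m3
Vol gravel = 971 / (2.70 * 1000) = 0.35963 m3
Total solid + water volume = 0.945972 m3
Air = (1 - 0.945972) * 100 = 5.4%

5.4


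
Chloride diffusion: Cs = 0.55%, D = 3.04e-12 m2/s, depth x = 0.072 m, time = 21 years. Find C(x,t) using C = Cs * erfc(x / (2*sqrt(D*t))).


t_seconds = 21 * 365.25 * 24 * 3600 = 662709600.0 s
arg = 0.072 / (2 * sqrt(3.04e-12 * 662709600.0))
= 0.8021
erfc(0.8021) = 0.2567
C = 0.55 * 0.2567 = 0.1412%

0.1412


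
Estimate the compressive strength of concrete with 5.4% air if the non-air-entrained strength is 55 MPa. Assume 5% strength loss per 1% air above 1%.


Strength loss = (5.4 - 1) * 5 = 22.0%
f'c = 55 * (1 - 22.0/100)
= 42.9 MPa

42.9


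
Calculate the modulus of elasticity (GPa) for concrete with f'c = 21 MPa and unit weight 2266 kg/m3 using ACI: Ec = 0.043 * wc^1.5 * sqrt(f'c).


Ec = 0.043 * 2266^1.5 * sqrt(21) / 1000
= 21.26 GPa

21.26


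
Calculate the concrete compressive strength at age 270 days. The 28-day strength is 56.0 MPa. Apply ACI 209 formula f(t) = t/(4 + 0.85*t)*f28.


f(270) = 270 / (4 + 0.85 * 270) * 56.0
= 270 / 233.5 * 56.0
= 64.75 MPa

64.75


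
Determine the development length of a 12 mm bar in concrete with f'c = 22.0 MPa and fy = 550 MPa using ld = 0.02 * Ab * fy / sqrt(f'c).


Ab = pi * 12^2 / 4 = 113.097 mm2
ld = 0.02 * 113.097 * 550 / sqrt(22.0)
= 265.2 mm

265.2


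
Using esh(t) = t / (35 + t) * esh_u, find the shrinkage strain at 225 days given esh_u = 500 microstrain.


esh(225) = 225 / (35 + 225) * 500
= 225 / 260 * 500
= 432.7 microstrain

432.7


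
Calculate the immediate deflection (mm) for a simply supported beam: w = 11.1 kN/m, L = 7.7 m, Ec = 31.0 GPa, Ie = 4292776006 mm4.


Convert: L = 7.7 m = 7700 mm, Ec = 31.0 GPa = 31000 MPa
delta = 5 * 11.1 * 7700^4 / (384 * 31000 * 4292776006)
= 3.82 mm

3.82


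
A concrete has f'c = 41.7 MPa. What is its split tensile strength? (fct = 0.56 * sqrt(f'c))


fct = 0.56 * sqrt(41.7)
= 0.56 * 6.458
= 3.616 MPa

3.616


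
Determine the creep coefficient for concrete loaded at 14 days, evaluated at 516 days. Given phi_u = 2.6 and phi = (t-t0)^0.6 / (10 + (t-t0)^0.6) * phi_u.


dt = 516 - 14 = 502
phi = 502^0.6 / (10 + 502^0.6) * 2.6
= 2.097

2.097


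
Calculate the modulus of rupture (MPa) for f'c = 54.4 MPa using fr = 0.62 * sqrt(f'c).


fr = 0.62 * sqrt(54.4)
= 4.573 MPa

4.573


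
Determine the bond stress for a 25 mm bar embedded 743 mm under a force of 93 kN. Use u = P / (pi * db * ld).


u = P / (pi * db * ld)
= 93 * 1000 / (pi * 25 * 743)
= 1.594 MPa

1.594


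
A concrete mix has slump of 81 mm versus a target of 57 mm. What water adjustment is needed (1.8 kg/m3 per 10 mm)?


Difference = 57 - 81 = -24 mm
Water adjustment = -24 * 1.8 / 10 = -4.3 kg/m3

-4.3


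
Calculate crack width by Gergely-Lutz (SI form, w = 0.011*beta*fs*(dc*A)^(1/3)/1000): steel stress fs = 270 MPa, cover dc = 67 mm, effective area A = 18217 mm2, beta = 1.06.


w = 0.011 * beta * fs * (dc * A)^(1/3) / 1000
= 0.011 * 1.06 * 270 * (67 * 18217)^(1/3) / 1000
= 0.336 mm

0.336


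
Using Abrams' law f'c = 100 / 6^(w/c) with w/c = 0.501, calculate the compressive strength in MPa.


f'c = 100 / 6^0.501
= 100 / 2.454
= 40.75 MPa

40.75


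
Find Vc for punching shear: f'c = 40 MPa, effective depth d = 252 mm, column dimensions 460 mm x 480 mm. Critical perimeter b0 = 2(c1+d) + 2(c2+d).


b0 = 2*(460 + 252) + 2*(480 + 252) = 2888 mm
Vc = 0.33 * sqrt(40) * 2888 * 252 / 1000
= 1518.94 kN

1518.94


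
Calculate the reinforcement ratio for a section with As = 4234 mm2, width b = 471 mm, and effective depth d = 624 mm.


rho = As / (b * d)
= 4234 / (471 * 624)
= 0.0144

0.0144


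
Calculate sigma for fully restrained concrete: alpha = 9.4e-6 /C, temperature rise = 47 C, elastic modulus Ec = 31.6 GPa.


sigma = alpha * dT * Ec
= 9.4e-6 * 47 * 31.6 * 1000
= 13.961 MPa

13.961


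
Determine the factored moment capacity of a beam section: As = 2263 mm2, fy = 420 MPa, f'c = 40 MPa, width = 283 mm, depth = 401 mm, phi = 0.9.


a = As * fy / (0.85 * f'c * b)
= 2263 * 420 / (0.85 * 40 * 283)
= 98.7799 mm
Mn = As * fy * (d - a/2) / 10^6
= 334.1913 kN-m
phi*Mn = 0.9 * 334.1913 = 300.77 kN-m

300.77


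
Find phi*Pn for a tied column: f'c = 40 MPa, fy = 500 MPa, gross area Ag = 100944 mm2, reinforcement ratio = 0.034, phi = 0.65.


Ast = rho * Ag = 0.034 * 100944 = 3432.096 mm2
phi*Pn = 0.65 * 0.80 * (0.85 * 40 * (100944 - 3432.096) + 500 * 3432.096) / 1000
= 2616.36 kN

2616.36


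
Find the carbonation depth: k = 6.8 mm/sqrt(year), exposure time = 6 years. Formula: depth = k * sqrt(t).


depth = k * sqrt(t)
= 6.8 * sqrt(6)
= 16.66 mm

16.66


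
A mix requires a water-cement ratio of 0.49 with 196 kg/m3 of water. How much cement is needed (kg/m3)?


Cement = water / (w/c)
= 196 / 0.49
= 400.0 kg/m3

400.0


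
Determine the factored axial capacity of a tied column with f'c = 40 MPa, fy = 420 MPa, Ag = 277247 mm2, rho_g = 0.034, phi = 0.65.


Ast = rho * Ag = 0.034 * 277247 = 9426.398 mm2
phi*Pn = 0.65 * 0.80 * (0.85 * 40 * (277247 - 9426.398) + 420 * 9426.398) / 1000
= 6793.79 kN

6793.79


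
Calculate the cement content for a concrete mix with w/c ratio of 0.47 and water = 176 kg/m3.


Cement = water / (w/c)
= 176 / 0.47
= 374.5 kg/m3

374.5


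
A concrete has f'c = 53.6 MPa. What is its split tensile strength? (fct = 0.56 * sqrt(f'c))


fct = 0.56 * sqrt(53.6)
= 0.56 * 7.321
= 4.1 MPa

4.1


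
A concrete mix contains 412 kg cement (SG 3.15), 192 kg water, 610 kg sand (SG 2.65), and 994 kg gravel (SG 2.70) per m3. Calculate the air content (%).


Vol cement = 412 / (3.15 * 1000) = 0.130794 m3
Vol water = 192 / 1000 = 0.192 m3
Vol sand = 610 / (2.65 * 1000) = 0.230189 m3
Vol gravel = 994 / (2.70 * 1000) = 0.368148 m3
Total solid + water volume = 0.92113 m3
Air = (1 - 0.92113) * 100 = 7.89%

7.89


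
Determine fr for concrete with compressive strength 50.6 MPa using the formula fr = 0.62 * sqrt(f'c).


fr = 0.62 * sqrt(50.6)
= 4.41 MPa

4.41


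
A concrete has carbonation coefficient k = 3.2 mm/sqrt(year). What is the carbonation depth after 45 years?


depth = k * sqrt(t)
= 3.2 * sqrt(45)
= 21.47 mm

21.47


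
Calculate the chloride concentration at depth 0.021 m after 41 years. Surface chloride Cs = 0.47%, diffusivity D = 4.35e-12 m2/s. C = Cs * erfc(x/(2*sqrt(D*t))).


t_seconds = 41 * 365.25 * 24 * 3600 = 1293861600.0 s
arg = 0.021 / (2 * sqrt(4.35e-12 * 1293861600.0))
= 0.14
erfc(0.14) = 0.8431
C = 0.47 * 0.8431 = 0.3963%

0.3963


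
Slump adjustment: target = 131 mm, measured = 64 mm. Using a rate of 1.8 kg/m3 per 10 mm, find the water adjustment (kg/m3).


Difference = 131 - 64 = 67 mm
Water adjustment = 67 * 1.8 / 10 = 12.1 kg/m3

12.1


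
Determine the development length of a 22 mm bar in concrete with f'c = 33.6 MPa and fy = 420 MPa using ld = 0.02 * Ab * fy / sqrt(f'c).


Ab = pi * 22^2 / 4 = 380.133 mm2
ld = 0.02 * 380.133 * 420 / sqrt(33.6)
= 550.9 mm

550.9


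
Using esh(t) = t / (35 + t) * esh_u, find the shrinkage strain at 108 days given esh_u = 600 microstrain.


esh(108) = 108 / (35 + 108) * 600
= 108 / 143 * 600
= 453.1 microstrain

453.1


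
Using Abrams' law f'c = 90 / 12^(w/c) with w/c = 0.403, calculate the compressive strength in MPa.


f'c = 90 / 12^0.403
= 90 / 2.722
= 33.06 MPa

33.06


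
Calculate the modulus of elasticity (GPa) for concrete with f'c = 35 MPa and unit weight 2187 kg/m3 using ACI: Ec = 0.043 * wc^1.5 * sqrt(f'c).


Ec = 0.043 * 2187^1.5 * sqrt(35) / 1000
= 26.02 GPa

26.02


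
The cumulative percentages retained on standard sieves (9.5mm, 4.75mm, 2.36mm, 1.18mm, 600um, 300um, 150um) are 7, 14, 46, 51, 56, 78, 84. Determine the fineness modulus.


FM = sum(cumulative % retained) / 100
= 336 / 100
= 3.36

3.36


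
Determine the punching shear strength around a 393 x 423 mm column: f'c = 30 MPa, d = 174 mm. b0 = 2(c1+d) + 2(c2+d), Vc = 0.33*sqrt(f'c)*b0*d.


b0 = 2*(393 + 174) + 2*(423 + 174) = 2328 mm
Vc = 0.33 * sqrt(30) * 2328 * 174 / 1000
= 732.16 kN

732.16


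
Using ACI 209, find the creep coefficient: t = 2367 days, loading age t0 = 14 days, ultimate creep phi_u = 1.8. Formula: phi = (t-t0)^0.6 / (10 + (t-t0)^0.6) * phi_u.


dt = 2367 - 14 = 2353
phi = 2353^0.6 / (10 + 2353^0.6) * 1.8
= 1.644

1.644


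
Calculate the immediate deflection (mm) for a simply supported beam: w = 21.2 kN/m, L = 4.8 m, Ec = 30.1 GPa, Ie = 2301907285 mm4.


Convert: L = 4.8 m = 4800 mm, Ec = 30.1 GPa = 30100 MPa
delta = 5 * 21.2 * 4800^4 / (384 * 30100 * 2301907285)
= 2.11 mm

2.11


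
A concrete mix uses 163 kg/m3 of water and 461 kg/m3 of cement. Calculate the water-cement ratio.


w/c = water / cement
w/c = 163 / 461 = 0.354

0.354


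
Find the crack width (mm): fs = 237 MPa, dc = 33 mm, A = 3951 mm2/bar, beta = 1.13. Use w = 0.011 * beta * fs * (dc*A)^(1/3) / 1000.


w = 0.011 * beta * fs * (dc * A)^(1/3) / 1000
= 0.011 * 1.13 * 237 * (33 * 3951)^(1/3) / 1000
= 0.149 mm

0.149


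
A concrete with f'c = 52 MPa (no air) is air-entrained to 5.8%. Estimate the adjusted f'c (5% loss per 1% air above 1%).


Strength loss = (5.8 - 1) * 5 = 24.0%
f'c = 52 * (1 - 24.0/100)
= 39.52 MPa

39.52


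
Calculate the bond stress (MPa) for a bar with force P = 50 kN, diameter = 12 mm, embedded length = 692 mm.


u = P / (pi * db * ld)
= 50 * 1000 / (pi * 12 * 692)
= 1.917 MPa

1.917


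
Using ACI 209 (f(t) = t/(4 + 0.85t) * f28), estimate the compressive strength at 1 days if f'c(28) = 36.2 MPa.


f(1) = 1 / (4 + 0.85 * 1) * 36.2
= 1 / 4.85 * 36.2
= 7.46 MPa

7.46


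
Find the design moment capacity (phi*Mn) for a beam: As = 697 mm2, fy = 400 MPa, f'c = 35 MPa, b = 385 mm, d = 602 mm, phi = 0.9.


a = As * fy / (0.85 * f'c * b)
= 697 * 400 / (0.85 * 35 * 385)
= 24.3414 mm
Mn = As * fy * (d - a/2) / 10^6
= 164.4444 kN-m
phi*Mn = 0.9 * 164.4444 = 148.0 kN-m

148.0


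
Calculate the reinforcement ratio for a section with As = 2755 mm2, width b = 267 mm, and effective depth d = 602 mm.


rho = As / (b * d)
= 2755 / (267 * 602)
= 0.0171

0.0171


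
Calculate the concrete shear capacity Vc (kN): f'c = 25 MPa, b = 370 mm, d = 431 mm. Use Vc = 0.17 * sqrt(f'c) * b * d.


Vc = 0.17 * sqrt(25) * 370 * 431 / 1000
= 135.55 kN

135.55


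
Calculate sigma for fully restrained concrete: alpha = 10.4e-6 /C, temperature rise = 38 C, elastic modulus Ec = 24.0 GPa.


sigma = alpha * dT * Ec
= 10.4e-6 * 38 * 24.0 * 1000
= 9.485 MPa

9.485


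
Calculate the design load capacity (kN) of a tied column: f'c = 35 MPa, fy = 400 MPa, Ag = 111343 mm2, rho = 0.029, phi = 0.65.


Ast = rho * Ag = 0.029 * 111343 = 3228.947 mm2
phi*Pn = 0.65 * 0.80 * (0.85 * 35 * (111343 - 3228.947) + 400 * 3228.947) / 1000
= 2344.15 kN

2344.15


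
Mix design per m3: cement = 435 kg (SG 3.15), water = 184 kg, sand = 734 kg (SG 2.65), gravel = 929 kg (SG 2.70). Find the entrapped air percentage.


Vol cement = 435 / (3.15 * 1000) = 0.138095 m3
Vol water = 184 / 1000 = 0.184 m3
Vol sand = 734 / (2.65 * 1000) = 0.276981 m3
Vol gravel = 929 / (2.70 * 1000) = 0.344074 m3
Total solid + water volume = 0.94315 m3
Air = (1 - 0.94315) * 100 = 5.68%

5.68


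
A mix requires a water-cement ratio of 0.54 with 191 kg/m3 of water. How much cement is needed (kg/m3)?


Cement = water / (w/c)
= 191 / 0.54
= 353.7 kg/m3

353.7


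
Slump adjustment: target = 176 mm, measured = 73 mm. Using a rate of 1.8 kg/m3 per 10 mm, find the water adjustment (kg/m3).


Difference = 176 - 73 = 103 mm
Water adjustment = 103 * 1.8 / 10 = 18.5 kg/m3

18.5


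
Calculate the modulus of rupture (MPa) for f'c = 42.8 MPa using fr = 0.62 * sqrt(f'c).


fr = 0.62 * sqrt(42.8)
= 4.056 MPa

4.056


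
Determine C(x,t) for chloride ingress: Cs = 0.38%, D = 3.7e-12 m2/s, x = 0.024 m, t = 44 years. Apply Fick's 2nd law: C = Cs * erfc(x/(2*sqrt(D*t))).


t_seconds = 44 * 365.25 * 24 * 3600 = 1388534400.0 s
arg = 0.024 / (2 * sqrt(3.7e-12 * 1388534400.0))
= 0.1674
erfc(0.1674) = 0.8128
C = 0.38 * 0.8128 = 0.3089%

0.3089


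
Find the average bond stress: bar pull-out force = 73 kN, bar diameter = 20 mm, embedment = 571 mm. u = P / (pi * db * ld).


u = P / (pi * db * ld)
= 73 * 1000 / (pi * 20 * 571)
= 2.035 MPa

2.035


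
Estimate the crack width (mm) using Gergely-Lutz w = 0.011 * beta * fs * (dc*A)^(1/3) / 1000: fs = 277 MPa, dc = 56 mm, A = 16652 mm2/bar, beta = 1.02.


w = 0.011 * beta * fs * (dc * A)^(1/3) / 1000
= 0.011 * 1.02 * 277 * (56 * 16652)^(1/3) / 1000
= 0.304 mm

0.304


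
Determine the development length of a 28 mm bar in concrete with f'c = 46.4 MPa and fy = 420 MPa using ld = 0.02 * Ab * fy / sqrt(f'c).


Ab = pi * 28^2 / 4 = 615.752 mm2
ld = 0.02 * 615.752 * 420 / sqrt(46.4)
= 759.3 mm

759.3


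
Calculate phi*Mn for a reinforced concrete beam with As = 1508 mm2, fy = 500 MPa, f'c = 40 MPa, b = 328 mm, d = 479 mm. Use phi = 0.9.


a = As * fy / (0.85 * f'c * b)
= 1508 * 500 / (0.85 * 40 * 328)
= 67.6112 mm
Mn = As * fy * (d - a/2) / 10^6
= 335.6766 kN-m
phi*Mn = 0.9 * 335.6766 = 302.11 kN-m

302.11


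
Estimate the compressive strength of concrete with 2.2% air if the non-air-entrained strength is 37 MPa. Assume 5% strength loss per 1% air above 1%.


Strength loss = (2.2 - 1) * 5 = 6.0%
f'c = 37 * (1 - 6.0/100)
= 34.78 MPa

34.78


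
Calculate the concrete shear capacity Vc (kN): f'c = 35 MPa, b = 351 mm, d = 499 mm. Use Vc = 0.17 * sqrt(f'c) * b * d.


Vc = 0.17 * sqrt(35) * 351 * 499 / 1000
= 176.15 kN

176.15


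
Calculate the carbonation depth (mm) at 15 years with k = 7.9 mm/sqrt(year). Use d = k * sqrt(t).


depth = k * sqrt(t)
= 7.9 * sqrt(15)
= 30.6 mm

30.6


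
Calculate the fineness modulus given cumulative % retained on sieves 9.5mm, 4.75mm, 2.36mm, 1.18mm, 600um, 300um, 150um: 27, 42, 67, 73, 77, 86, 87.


FM = sum(cumulative % retained) / 100
= 459 / 100
= 4.59

4.59


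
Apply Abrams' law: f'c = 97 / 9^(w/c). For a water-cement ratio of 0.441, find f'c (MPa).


f'c = 97 / 9^0.441
= 97 / 2.635
= 36.81 MPa

36.81


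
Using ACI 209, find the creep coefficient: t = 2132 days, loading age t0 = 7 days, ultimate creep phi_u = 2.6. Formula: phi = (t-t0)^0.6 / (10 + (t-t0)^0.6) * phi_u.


dt = 2132 - 7 = 2125
phi = 2125^0.6 / (10 + 2125^0.6) * 2.6
= 2.362

2.362


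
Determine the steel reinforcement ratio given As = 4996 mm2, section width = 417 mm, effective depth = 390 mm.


rho = As / (b * d)
= 4996 / (417 * 390)
= 0.0307

0.0307


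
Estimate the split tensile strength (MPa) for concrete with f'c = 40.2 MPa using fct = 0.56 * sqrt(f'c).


fct = 0.56 * sqrt(40.2)
= 0.56 * 6.34
= 3.551 MPa

3.551


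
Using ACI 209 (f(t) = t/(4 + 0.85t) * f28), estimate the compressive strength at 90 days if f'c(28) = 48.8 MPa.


f(90) = 90 / (4 + 0.85 * 90) * 48.8
= 90 / 80.5 * 48.8
= 54.56 MPa

54.56


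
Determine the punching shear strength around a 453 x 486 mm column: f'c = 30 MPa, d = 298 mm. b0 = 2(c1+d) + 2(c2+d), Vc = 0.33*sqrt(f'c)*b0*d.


b0 = 2*(453 + 298) + 2*(486 + 298) = 3070 mm
Vc = 0.33 * sqrt(30) * 3070 * 298 / 1000
= 1653.6 kN

1653.6


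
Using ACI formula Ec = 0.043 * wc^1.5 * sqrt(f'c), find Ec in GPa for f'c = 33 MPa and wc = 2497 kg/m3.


Ec = 0.043 * 2497^1.5 * sqrt(33) / 1000
= 30.82 GPa

30.82


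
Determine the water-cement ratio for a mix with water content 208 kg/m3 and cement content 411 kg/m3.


w/c = water / cement
w/c = 208 / 411 = 0.506

0.506


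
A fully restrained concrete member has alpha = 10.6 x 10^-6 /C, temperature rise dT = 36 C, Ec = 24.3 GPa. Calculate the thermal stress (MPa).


sigma = alpha * dT * Ec
= 10.6e-6 * 36 * 24.3 * 1000
= 9.273 MPa

9.273


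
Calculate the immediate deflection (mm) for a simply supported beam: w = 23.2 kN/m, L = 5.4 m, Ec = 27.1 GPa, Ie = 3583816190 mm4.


Convert: L = 5.4 m = 5400 mm, Ec = 27.1 GPa = 27100 MPa
delta = 5 * 23.2 * 5400^4 / (384 * 27100 * 3583816190)
= 2.64 mm

2.64


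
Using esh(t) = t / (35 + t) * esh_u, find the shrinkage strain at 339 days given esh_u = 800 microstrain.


esh(339) = 339 / (35 + 339) * 800
= 339 / 374 * 800
= 725.1 microstrain

725.1


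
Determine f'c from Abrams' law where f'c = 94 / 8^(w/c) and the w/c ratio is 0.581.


f'c = 94 / 8^0.581
= 94 / 3.347
= 28.08 MPa

28.08


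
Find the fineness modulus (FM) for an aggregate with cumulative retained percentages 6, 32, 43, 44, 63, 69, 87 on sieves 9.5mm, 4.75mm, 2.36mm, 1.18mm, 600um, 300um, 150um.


FM = sum(cumulative % retained) / 100
= 344 / 100
= 3.44

3.44


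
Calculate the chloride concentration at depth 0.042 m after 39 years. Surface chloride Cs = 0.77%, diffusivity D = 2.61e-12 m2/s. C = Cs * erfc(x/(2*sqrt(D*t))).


t_seconds = 39 * 365.25 * 24 * 3600 = 1230746400.0 s
arg = 0.042 / (2 * sqrt(2.61e-12 * 1230746400.0))
= 0.3705
erfc(0.3705) = 0.6003
C = 0.77 * 0.6003 = 0.4622%

0.4622


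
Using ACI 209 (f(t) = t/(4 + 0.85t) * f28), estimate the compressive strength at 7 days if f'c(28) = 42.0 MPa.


f(7) = 7 / (4 + 0.85 * 7) * 42.0
= 7 / 9.95 * 42.0
= 29.55 MPa

29.55


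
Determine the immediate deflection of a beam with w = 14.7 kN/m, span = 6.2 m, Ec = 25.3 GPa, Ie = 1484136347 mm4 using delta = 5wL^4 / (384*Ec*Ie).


Convert: L = 6.2 m = 6200 mm, Ec = 25.3 GPa = 25300 MPa
delta = 5 * 14.7 * 6200^4 / (384 * 25300 * 1484136347)
= 7.53 mm

7.53


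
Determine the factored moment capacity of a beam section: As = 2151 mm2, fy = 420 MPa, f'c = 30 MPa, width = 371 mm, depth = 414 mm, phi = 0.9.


a = As * fy / (0.85 * f'c * b)
= 2151 * 420 / (0.85 * 30 * 371)
= 95.4939 mm
Mn = As * fy * (d - a/2) / 10^6
= 330.8803 kN-m
phi*Mn = 0.9 * 330.8803 = 297.79 kN-m

297.79


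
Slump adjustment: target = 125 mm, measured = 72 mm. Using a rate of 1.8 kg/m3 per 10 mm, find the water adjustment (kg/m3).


Difference = 125 - 72 = 53 mm
Water adjustment = 53 * 1.8 / 10 = 9.5 kg/m3

9.5


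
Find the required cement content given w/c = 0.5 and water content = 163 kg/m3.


Cement = water / (w/c)
= 163 / 0.5
= 326.0 kg/m3

326.0


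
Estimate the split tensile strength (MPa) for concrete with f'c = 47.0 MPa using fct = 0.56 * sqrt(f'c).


fct = 0.56 * sqrt(47.0)
= 0.56 * 6.856
= 3.839 MPa

3.839


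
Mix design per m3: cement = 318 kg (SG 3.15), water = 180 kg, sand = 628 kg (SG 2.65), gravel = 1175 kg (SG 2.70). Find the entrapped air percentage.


Vol cement = 318 / (3.15 * 1000) = 0.100952 m3
Vol water = 180 / 1000 = 0.18 m3
Vol sand = 628 / (2.65 * 1000) = 0.236981 m3
Vol gravel = 1175 / (2.70 * 1000) = 0.435185 m3
Total solid + water volume = 0.953119 m3
Air = (1 - 0.953119) * 100 = 4.69%

4.69


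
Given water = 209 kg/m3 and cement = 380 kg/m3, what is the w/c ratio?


w/c = water / cement
w/c = 209 / 380 = 0.55

0.55


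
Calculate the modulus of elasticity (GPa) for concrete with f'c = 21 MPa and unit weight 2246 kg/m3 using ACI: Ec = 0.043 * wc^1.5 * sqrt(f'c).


Ec = 0.043 * 2246^1.5 * sqrt(21) / 1000
= 20.97 GPa

20.97


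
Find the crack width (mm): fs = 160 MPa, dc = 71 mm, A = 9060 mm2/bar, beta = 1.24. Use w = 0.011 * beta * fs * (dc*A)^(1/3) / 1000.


w = 0.011 * beta * fs * (dc * A)^(1/3) / 1000
= 0.011 * 1.24 * 160 * (71 * 9060)^(1/3) / 1000
= 0.188 mm

0.188


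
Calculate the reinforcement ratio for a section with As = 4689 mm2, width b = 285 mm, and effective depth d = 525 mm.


rho = As / (b * d)
= 4689 / (285 * 525)
= 0.0313

0.0313


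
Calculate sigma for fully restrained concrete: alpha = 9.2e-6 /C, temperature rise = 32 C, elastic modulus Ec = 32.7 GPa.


sigma = alpha * dT * Ec
= 9.2e-6 * 32 * 32.7 * 1000
= 9.627 MPa

9.627


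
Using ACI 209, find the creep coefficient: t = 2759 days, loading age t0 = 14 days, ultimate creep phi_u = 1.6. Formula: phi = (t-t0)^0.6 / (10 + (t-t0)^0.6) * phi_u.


dt = 2759 - 14 = 2745
phi = 2745^0.6 / (10 + 2745^0.6) * 1.6
= 1.473

1.473


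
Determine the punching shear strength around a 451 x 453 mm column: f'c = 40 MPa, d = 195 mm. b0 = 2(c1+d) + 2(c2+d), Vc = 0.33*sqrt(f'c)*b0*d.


b0 = 2*(451 + 195) + 2*(453 + 195) = 2588 mm
Vc = 0.33 * sqrt(40) * 2588 * 195 / 1000
= 1053.28 kN

1053.28


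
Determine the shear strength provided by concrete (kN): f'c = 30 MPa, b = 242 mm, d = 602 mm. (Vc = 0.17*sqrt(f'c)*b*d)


Vc = 0.17 * sqrt(30) * 242 * 602 / 1000
= 135.65 kN

135.65
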